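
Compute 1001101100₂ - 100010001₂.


Align and subtract column by column (LSB to MSB, borrowing when needed):
  1001101100
- 0100010001
  ----------
  col 0: (0 - 0 borrow-in) - 1 → borrow from next column: (0+2) - 1 = 1, borrow out 1
  col 1: (0 - 1 borrow-in) - 0 → borrow from next column: (-1+2) - 0 = 1, borrow out 1
  col 2: (1 - 1 borrow-in) - 0 → 0 - 0 = 0, borrow out 0
  col 3: (1 - 0 borrow-in) - 0 → 1 - 0 = 1, borrow out 0
  col 4: (0 - 0 borrow-in) - 1 → borrow from next column: (0+2) - 1 = 1, borrow out 1
  col 5: (1 - 1 borrow-in) - 0 → 0 - 0 = 0, borrow out 0
  col 6: (1 - 0 borrow-in) - 0 → 1 - 0 = 1, borrow out 0
  col 7: (0 - 0 borrow-in) - 0 → 0 - 0 = 0, borrow out 0
  col 8: (0 - 0 borrow-in) - 1 → borrow from next column: (0+2) - 1 = 1, borrow out 1
  col 9: (1 - 1 borrow-in) - 0 → 0 - 0 = 0, borrow out 0
Reading bits MSB→LSB: 0101011011
Strip leading zeros: 101011011
= 101011011


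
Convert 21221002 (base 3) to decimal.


Positional values (base 3):
  2 × 3^0 = 2 × 1 = 2
  0 × 3^1 = 0 × 3 = 0
  0 × 3^2 = 0 × 9 = 0
  1 × 3^3 = 1 × 27 = 27
  2 × 3^4 = 2 × 81 = 162
  2 × 3^5 = 2 × 243 = 486
  1 × 3^6 = 1 × 729 = 729
  2 × 3^7 = 2 × 2187 = 4374
Sum = 2 + 0 + 0 + 27 + 162 + 486 + 729 + 4374
= 5780


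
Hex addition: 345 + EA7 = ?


Align and add column by column (LSB to MSB, each column mod 16 with carry):
  0345
+ 0EA7
  ----
  col 0: 5(5) + 7(7) + 0 (carry in) = 12 → C(12), carry out 0
  col 1: 4(4) + A(10) + 0 (carry in) = 14 → E(14), carry out 0
  col 2: 3(3) + E(14) + 0 (carry in) = 17 → 1(1), carry out 1
  col 3: 0(0) + 0(0) + 1 (carry in) = 1 → 1(1), carry out 0
Reading digits MSB→LSB: 11EC
Strip leading zeros: 11EC
= 0x11EC


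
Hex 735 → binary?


Each hex digit → 4 binary bits:
  7 = 0111
  3 = 0011
  5 = 0101
Concatenate: 0111 0011 0101
= 011100110101


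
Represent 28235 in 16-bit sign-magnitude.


Sign bit: 0 (positive)
Magnitude: 28235 = 110111001001011
= 0110111001001011


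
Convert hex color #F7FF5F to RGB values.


Hex: #F7FF5F
R = F7₁₆ = 247
G = FF₁₆ = 255
B = 5F₁₆ = 95
= RGB(247, 255, 95)


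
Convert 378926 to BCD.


Each digit → 4-bit binary:
  3 → 0011
  7 → 0111
  8 → 1000
  9 → 1001
  2 → 0010
  6 → 0110
= 0011 0111 1000 1001 0010 0110


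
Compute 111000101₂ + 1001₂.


Align and add column by column (LSB to MSB, carry propagating):
  0111000101
+ 0000001001
  ----------
  col 0: 1 + 1 + 0 (carry in) = 2 → bit 0, carry out 1
  col 1: 0 + 0 + 1 (carry in) = 1 → bit 1, carry out 0
  col 2: 1 + 0 + 0 (carry in) = 1 → bit 1, carry out 0
  col 3: 0 + 1 + 0 (carry in) = 1 → bit 1, carry out 0
  col 4: 0 + 0 + 0 (carry in) = 0 → bit 0, carry out 0
  col 5: 0 + 0 + 0 (carry in) = 0 → bit 0, carry out 0
  col 6: 1 + 0 + 0 (carry in) = 1 → bit 1, carry out 0
  col 7: 1 + 0 + 0 (carry in) = 1 → bit 1, carry out 0
  col 8: 1 + 0 + 0 (carry in) = 1 → bit 1, carry out 0
  col 9: 0 + 0 + 0 (carry in) = 0 → bit 0, carry out 0
Reading bits MSB→LSB: 0111001110
Strip leading zeros: 111001110
= 111001110


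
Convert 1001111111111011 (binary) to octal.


Group into 3-bit groups: 001001111111111011
  001 = 1
  001 = 1
  111 = 7
  111 = 7
  111 = 7
  011 = 3
= 0o117773


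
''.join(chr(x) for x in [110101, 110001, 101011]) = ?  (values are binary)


Codes (binary): 110101 110001 101011
Per-code ASCII lookup:
  110101 = 53  (range 48-57: digits, 53 - 48 = 5) → '5'
  110001 = 49  (range 48-57: digits, 49 - 48 = 1) → '1'
  101011 = 43  (special character) → '+'
= '51+'


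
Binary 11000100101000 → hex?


Group into 4-bit nibbles: 0011000100101000
  0011 = 3
  0001 = 1
  0010 = 2
  1000 = 8
= 0x3128


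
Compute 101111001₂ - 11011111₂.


Align and subtract column by column (LSB to MSB, borrowing when needed):
  101111001
- 011011111
  ---------
  col 0: (1 - 0 borrow-in) - 1 → 1 - 1 = 0, borrow out 0
  col 1: (0 - 0 borrow-in) - 1 → borrow from next column: (0+2) - 1 = 1, borrow out 1
  col 2: (0 - 1 borrow-in) - 1 → borrow from next column: (-1+2) - 1 = 0, borrow out 1
  col 3: (1 - 1 borrow-in) - 1 → borrow from next column: (0+2) - 1 = 1, borrow out 1
  col 4: (1 - 1 borrow-in) - 1 → borrow from next column: (0+2) - 1 = 1, borrow out 1
  col 5: (1 - 1 borrow-in) - 0 → 0 - 0 = 0, borrow out 0
  col 6: (1 - 0 borrow-in) - 1 → 1 - 1 = 0, borrow out 0
  col 7: (0 - 0 borrow-in) - 1 → borrow from next column: (0+2) - 1 = 1, borrow out 1
  col 8: (1 - 1 borrow-in) - 0 → 0 - 0 = 0, borrow out 0
Reading bits MSB→LSB: 010011010
Strip leading zeros: 10011010
= 10011010


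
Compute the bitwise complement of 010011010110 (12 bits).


Original: 010011010110
Invert all bits:
  bit 0: 0 → 1
  bit 1: 1 → 0
  bit 2: 0 → 1
  bit 3: 0 → 1
  bit 4: 1 → 0
  bit 5: 1 → 0
  bit 6: 0 → 1
  bit 7: 1 → 0
  bit 8: 0 → 1
  bit 9: 1 → 0
  bit 10: 1 → 0
  bit 11: 0 → 1
= 101100101001


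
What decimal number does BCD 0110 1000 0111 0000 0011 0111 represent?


Each 4-bit group → digit:
  0110 → 6
  1000 → 8
  0111 → 7
  0000 → 0
  0011 → 3
  0111 → 7
= 687037


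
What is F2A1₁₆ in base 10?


Positional values:
Position 0: 1 × 16^0 = 1 × 1 = 1
Position 1: A × 16^1 = 10 × 16 = 160
Position 2: 2 × 16^2 = 2 × 256 = 512
Position 3: F × 16^3 = 15 × 4096 = 61440
Sum = 1 + 160 + 512 + 61440
= 62113


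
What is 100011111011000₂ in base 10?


Positional values:
Bit 3: 1 × 2^3 = 8
Bit 4: 1 × 2^4 = 16
Bit 6: 1 × 2^6 = 64
Bit 7: 1 × 2^7 = 128
Bit 8: 1 × 2^8 = 256
Bit 9: 1 × 2^9 = 512
Bit 10: 1 × 2^10 = 1024
Bit 14: 1 × 2^14 = 16384
Sum = 8 + 16 + 64 + 128 + 256 + 512 + 1024 + 16384
= 18392


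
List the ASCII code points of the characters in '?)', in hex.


String: '?)'  (2 characters)
Per-character ASCII lookup:
  '?': special character: '?' = 63 → 0x3F
  ')': special character: ')' = 41 → 0x29
= 0x3F 0x29


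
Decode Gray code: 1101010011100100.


Gray code: 1101010011100100
MSB stays the same: 1
Each subsequent bit = prev_binary XOR current_gray:
  B[1] = 1 XOR 1 = 0
  B[2] = 0 XOR 0 = 0
  B[3] = 0 XOR 1 = 1
  B[4] = 1 XOR 0 = 1
  B[5] = 1 XOR 1 = 0
  B[6] = 0 XOR 0 = 0
  B[7] = 0 XOR 0 = 0
  B[8] = 0 XOR 1 = 1
  B[9] = 1 XOR 1 = 0
  B[10] = 0 XOR 1 = 1
  B[11] = 1 XOR 0 = 1
  B[12] = 1 XOR 0 = 1
  B[13] = 1 XOR 1 = 0
  B[14] = 0 XOR 0 = 0
  B[15] = 0 XOR 0 = 0
= 1001100010111000 (39096 decimal)


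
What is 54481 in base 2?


Divide by 2 repeatedly:
54481 ÷ 2 = 27240 remainder 1
27240 ÷ 2 = 13620 remainder 0
13620 ÷ 2 = 6810 remainder 0
6810 ÷ 2 = 3405 remainder 0
3405 ÷ 2 = 1702 remainder 1
1702 ÷ 2 = 851 remainder 0
851 ÷ 2 = 425 remainder 1
425 ÷ 2 = 212 remainder 1
212 ÷ 2 = 106 remainder 0
106 ÷ 2 = 53 remainder 0
53 ÷ 2 = 26 remainder 1
26 ÷ 2 = 13 remainder 0
13 ÷ 2 = 6 remainder 1
6 ÷ 2 = 3 remainder 0
3 ÷ 2 = 1 remainder 1
1 ÷ 2 = 0 remainder 1
Reading remainders bottom-up:
= 1101010011010001


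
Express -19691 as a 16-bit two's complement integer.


Original: 0100110011101011
Step 1 - Invert all bits: 1011001100010100
Step 2 - Add 1: 1011001100010100 + 1
= 1011001100010101 (represents -19691)


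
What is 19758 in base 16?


Divide by 16 repeatedly:
19758 ÷ 16 = 1234 remainder 14 (E)
1234 ÷ 16 = 77 remainder 2 (2)
77 ÷ 16 = 4 remainder 13 (D)
4 ÷ 16 = 0 remainder 4 (4)
Reading remainders bottom-up:
= 0x4D2E


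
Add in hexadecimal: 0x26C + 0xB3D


Align and add column by column (LSB to MSB, each column mod 16 with carry):
  026C
+ 0B3D
  ----
  col 0: C(12) + D(13) + 0 (carry in) = 25 → 9(9), carry out 1
  col 1: 6(6) + 3(3) + 1 (carry in) = 10 → A(10), carry out 0
  col 2: 2(2) + B(11) + 0 (carry in) = 13 → D(13), carry out 0
  col 3: 0(0) + 0(0) + 0 (carry in) = 0 → 0(0), carry out 0
Reading digits MSB→LSB: 0DA9
Strip leading zeros: DA9
= 0xDA9


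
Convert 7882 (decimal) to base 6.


Divide by 6 repeatedly:
7882 ÷ 6 = 1313 remainder 4
1313 ÷ 6 = 218 remainder 5
218 ÷ 6 = 36 remainder 2
36 ÷ 6 = 6 remainder 0
6 ÷ 6 = 1 remainder 0
1 ÷ 6 = 0 remainder 1
Reading remainders bottom-up:
= 100254


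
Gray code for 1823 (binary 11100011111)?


Binary: 11100011111
Gray code: G = B XOR (B >> 1)
B >> 1 = 01110001111
11100011111 XOR 01110001111:
  1 XOR 0 = 1
  1 XOR 1 = 0
  1 XOR 1 = 0
  0 XOR 1 = 1
  0 XOR 0 = 0
  0 XOR 0 = 0
  1 XOR 0 = 1
  1 XOR 1 = 0
  1 XOR 1 = 0
  1 XOR 1 = 0
  1 XOR 1 = 0
= 10010010000


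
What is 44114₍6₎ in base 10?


Positional values (base 6):
  4 × 6^0 = 4 × 1 = 4
  1 × 6^1 = 1 × 6 = 6
  1 × 6^2 = 1 × 36 = 36
  4 × 6^3 = 4 × 216 = 864
  4 × 6^4 = 4 × 1296 = 5184
Sum = 4 + 6 + 36 + 864 + 5184
= 6094


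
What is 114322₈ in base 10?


Positional values:
Position 0: 2 × 8^0 = 2
Position 1: 2 × 8^1 = 16
Position 2: 3 × 8^2 = 192
Position 3: 4 × 8^3 = 2048
Position 4: 1 × 8^4 = 4096
Position 5: 1 × 8^5 = 32768
Sum = 2 + 16 + 192 + 2048 + 4096 + 32768
= 39122


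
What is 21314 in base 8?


Divide by 8 repeatedly:
21314 ÷ 8 = 2664 remainder 2
2664 ÷ 8 = 333 remainder 0
333 ÷ 8 = 41 remainder 5
41 ÷ 8 = 5 remainder 1
5 ÷ 8 = 0 remainder 5
Reading remainders bottom-up:
= 0o51502


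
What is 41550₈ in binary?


Each octal digit → 3 binary bits:
  4 = 100
  1 = 001
  5 = 101
  5 = 101
  0 = 000
Concatenate: 100 001 101 101 000
= 100001101101000


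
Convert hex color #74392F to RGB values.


Hex: #74392F
R = 74₁₆ = 116
G = 39₁₆ = 57
B = 2F₁₆ = 47
= RGB(116, 57, 47)


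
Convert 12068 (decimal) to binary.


Divide by 2 repeatedly:
12068 ÷ 2 = 6034 remainder 0
6034 ÷ 2 = 3017 remainder 0
3017 ÷ 2 = 1508 remainder 1
1508 ÷ 2 = 754 remainder 0
754 ÷ 2 = 377 remainder 0
377 ÷ 2 = 188 remainder 1
188 ÷ 2 = 94 remainder 0
94 ÷ 2 = 47 remainder 0
47 ÷ 2 = 23 remainder 1
23 ÷ 2 = 11 remainder 1
11 ÷ 2 = 5 remainder 1
5 ÷ 2 = 2 remainder 1
2 ÷ 2 = 1 remainder 0
1 ÷ 2 = 0 remainder 1
Reading remainders bottom-up:
= 10111100100100


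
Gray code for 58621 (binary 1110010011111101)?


Binary: 1110010011111101
Gray code: G = B XOR (B >> 1)
B >> 1 = 0111001001111110
1110010011111101 XOR 0111001001111110:
  1 XOR 0 = 1
  1 XOR 1 = 0
  1 XOR 1 = 0
  0 XOR 1 = 1
  0 XOR 0 = 0
  1 XOR 0 = 1
  0 XOR 1 = 1
  0 XOR 0 = 0
  1 XOR 0 = 1
  1 XOR 1 = 0
  1 XOR 1 = 0
  1 XOR 1 = 0
  1 XOR 1 = 0
  1 XOR 1 = 0
  0 XOR 1 = 1
  1 XOR 0 = 1
= 1001011010000011


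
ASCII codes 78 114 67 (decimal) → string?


Codes (decimal): 78 114 67
Per-code ASCII lookup:
  78  (range 65-90: uppercase, 78 - 65 = 13) → 'N'
  114  (range 97-122: lowercase, 114 - 97 = 17) → 'r'
  67  (range 65-90: uppercase, 67 - 65 = 2) → 'C'
= 'NrC'


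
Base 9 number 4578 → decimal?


Positional values (base 9):
  8 × 9^0 = 8 × 1 = 8
  7 × 9^1 = 7 × 9 = 63
  5 × 9^2 = 5 × 81 = 405
  4 × 9^3 = 4 × 729 = 2916
Sum = 8 + 63 + 405 + 2916
= 3392


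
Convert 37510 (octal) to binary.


Each octal digit → 3 binary bits:
  3 = 011
  7 = 111
  5 = 101
  1 = 001
  0 = 000
Concatenate: 011 111 101 001 000
= 011111101001000


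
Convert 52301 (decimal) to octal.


Divide by 8 repeatedly:
52301 ÷ 8 = 6537 remainder 5
6537 ÷ 8 = 817 remainder 1
817 ÷ 8 = 102 remainder 1
102 ÷ 8 = 12 remainder 6
12 ÷ 8 = 1 remainder 4
1 ÷ 8 = 0 remainder 1
Reading remainders bottom-up:
= 0o146115


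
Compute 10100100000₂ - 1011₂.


Align and subtract column by column (LSB to MSB, borrowing when needed):
  10100100000
- 00000001011
  -----------
  col 0: (0 - 0 borrow-in) - 1 → borrow from next column: (0+2) - 1 = 1, borrow out 1
  col 1: (0 - 1 borrow-in) - 1 → borrow from next column: (-1+2) - 1 = 0, borrow out 1
  col 2: (0 - 1 borrow-in) - 0 → borrow from next column: (-1+2) - 0 = 1, borrow out 1
  col 3: (0 - 1 borrow-in) - 1 → borrow from next column: (-1+2) - 1 = 0, borrow out 1
  col 4: (0 - 1 borrow-in) - 0 → borrow from next column: (-1+2) - 0 = 1, borrow out 1
  col 5: (1 - 1 borrow-in) - 0 → 0 - 0 = 0, borrow out 0
  col 6: (0 - 0 borrow-in) - 0 → 0 - 0 = 0, borrow out 0
  col 7: (0 - 0 borrow-in) - 0 → 0 - 0 = 0, borrow out 0
  col 8: (1 - 0 borrow-in) - 0 → 1 - 0 = 1, borrow out 0
  col 9: (0 - 0 borrow-in) - 0 → 0 - 0 = 0, borrow out 0
  col 10: (1 - 0 borrow-in) - 0 → 1 - 0 = 1, borrow out 0
Reading bits MSB→LSB: 10100010101
Strip leading zeros: 10100010101
= 10100010101


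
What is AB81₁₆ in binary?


Each hex digit → 4 binary bits:
  A = 1010
  B = 1011
  8 = 1000
  1 = 0001
Concatenate: 1010 1011 1000 0001
= 1010101110000001


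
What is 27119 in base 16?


Divide by 16 repeatedly:
27119 ÷ 16 = 1694 remainder 15 (F)
1694 ÷ 16 = 105 remainder 14 (E)
105 ÷ 16 = 6 remainder 9 (9)
6 ÷ 16 = 0 remainder 6 (6)
Reading remainders bottom-up:
= 0x69EF


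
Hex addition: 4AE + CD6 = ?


Align and add column by column (LSB to MSB, each column mod 16 with carry):
  04AE
+ 0CD6
  ----
  col 0: E(14) + 6(6) + 0 (carry in) = 20 → 4(4), carry out 1
  col 1: A(10) + D(13) + 1 (carry in) = 24 → 8(8), carry out 1
  col 2: 4(4) + C(12) + 1 (carry in) = 17 → 1(1), carry out 1
  col 3: 0(0) + 0(0) + 1 (carry in) = 1 → 1(1), carry out 0
Reading digits MSB→LSB: 1184
Strip leading zeros: 1184
= 0x1184


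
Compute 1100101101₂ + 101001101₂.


Align and add column by column (LSB to MSB, carry propagating):
  01100101101
+ 00101001101
  -----------
  col 0: 1 + 1 + 0 (carry in) = 2 → bit 0, carry out 1
  col 1: 0 + 0 + 1 (carry in) = 1 → bit 1, carry out 0
  col 2: 1 + 1 + 0 (carry in) = 2 → bit 0, carry out 1
  col 3: 1 + 1 + 1 (carry in) = 3 → bit 1, carry out 1
  col 4: 0 + 0 + 1 (carry in) = 1 → bit 1, carry out 0
  col 5: 1 + 0 + 0 (carry in) = 1 → bit 1, carry out 0
  col 6: 0 + 1 + 0 (carry in) = 1 → bit 1, carry out 0
  col 7: 0 + 0 + 0 (carry in) = 0 → bit 0, carry out 0
  col 8: 1 + 1 + 0 (carry in) = 2 → bit 0, carry out 1
  col 9: 1 + 0 + 1 (carry in) = 2 → bit 0, carry out 1
  col 10: 0 + 0 + 1 (carry in) = 1 → bit 1, carry out 0
Reading bits MSB→LSB: 10001111010
Strip leading zeros: 10001111010
= 10001111010


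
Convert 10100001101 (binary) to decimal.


Positional values:
Bit 0: 1 × 2^0 = 1
Bit 2: 1 × 2^2 = 4
Bit 3: 1 × 2^3 = 8
Bit 8: 1 × 2^8 = 256
Bit 10: 1 × 2^10 = 1024
Sum = 1 + 4 + 8 + 256 + 1024
= 1293


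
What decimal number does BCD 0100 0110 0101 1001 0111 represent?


Each 4-bit group → digit:
  0100 → 4
  0110 → 6
  0101 → 5
  1001 → 9
  0111 → 7
= 46597


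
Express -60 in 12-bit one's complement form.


Original: 000000111100
Invert all bits:
  bit 0: 0 → 1
  bit 1: 0 → 1
  bit 2: 0 → 1
  bit 3: 0 → 1
  bit 4: 0 → 1
  bit 5: 0 → 1
  bit 6: 1 → 0
  bit 7: 1 → 0
  bit 8: 1 → 0
  bit 9: 1 → 0
  bit 10: 0 → 1
  bit 11: 0 → 1
= 111111000011


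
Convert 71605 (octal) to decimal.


Positional values:
Position 0: 5 × 8^0 = 5
Position 1: 0 × 8^1 = 0
Position 2: 6 × 8^2 = 384
Position 3: 1 × 8^3 = 512
Position 4: 7 × 8^4 = 28672
Sum = 5 + 0 + 384 + 512 + 28672
= 29573


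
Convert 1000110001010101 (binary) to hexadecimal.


Group into 4-bit nibbles: 1000110001010101
  1000 = 8
  1100 = C
  0101 = 5
  0101 = 5
= 0x8C55


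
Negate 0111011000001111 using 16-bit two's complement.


Original: 0111011000001111
Step 1 - Invert all bits: 1000100111110000
Step 2 - Add 1: 1000100111110000 + 1
= 1000100111110001 (represents -30223)


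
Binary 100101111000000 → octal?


Group into 3-bit groups: 100101111000000
  100 = 4
  101 = 5
  111 = 7
  000 = 0
  000 = 0
= 0o45700


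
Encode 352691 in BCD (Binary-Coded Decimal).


Each digit → 4-bit binary:
  3 → 0011
  5 → 0101
  2 → 0010
  6 → 0110
  9 → 1001
  1 → 0001
= 0011 0101 0010 0110 1001 0001


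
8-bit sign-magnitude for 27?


Sign bit: 0 (positive)
Magnitude: 27 = 0011011
= 00011011


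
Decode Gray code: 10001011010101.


Gray code: 10001011010101
MSB stays the same: 1
Each subsequent bit = prev_binary XOR current_gray:
  B[1] = 1 XOR 0 = 1
  B[2] = 1 XOR 0 = 1
  B[3] = 1 XOR 0 = 1
  B[4] = 1 XOR 1 = 0
  B[5] = 0 XOR 0 = 0
  B[6] = 0 XOR 1 = 1
  B[7] = 1 XOR 1 = 0
  B[8] = 0 XOR 0 = 0
  B[9] = 0 XOR 1 = 1
  B[10] = 1 XOR 0 = 1
  B[11] = 1 XOR 1 = 0
  B[12] = 0 XOR 0 = 0
  B[13] = 0 XOR 1 = 1
= 11110010011001 (15513 decimal)


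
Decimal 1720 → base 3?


Divide by 3 repeatedly:
1720 ÷ 3 = 573 remainder 1
573 ÷ 3 = 191 remainder 0
191 ÷ 3 = 63 remainder 2
63 ÷ 3 = 21 remainder 0
21 ÷ 3 = 7 remainder 0
7 ÷ 3 = 2 remainder 1
2 ÷ 3 = 0 remainder 2
Reading remainders bottom-up:
= 2100201


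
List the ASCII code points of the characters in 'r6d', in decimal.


String: 'r6d'  (3 characters)
Per-character ASCII lookup:
  'r': lowercase starts at 97: 'r' = 97 + 17 = 114
  '6': digits start at 48: '6' = 48 + 6 = 54
  'd': lowercase starts at 97: 'd' = 97 + 3 = 100
= 114 54 100


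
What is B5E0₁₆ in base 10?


Positional values:
Position 0: 0 × 16^0 = 0 × 1 = 0
Position 1: E × 16^1 = 14 × 16 = 224
Position 2: 5 × 16^2 = 5 × 256 = 1280
Position 3: B × 16^3 = 11 × 4096 = 45056
Sum = 0 + 224 + 1280 + 45056
= 46560


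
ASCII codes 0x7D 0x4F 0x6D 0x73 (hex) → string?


Codes (hex): 0x7D 0x4F 0x6D 0x73
Per-code ASCII lookup:
  0x7D = 125  (special character) → '}'
  0x4F = 79  (range 65-90: uppercase, 79 - 65 = 14) → 'O'
  0x6D = 109  (range 97-122: lowercase, 109 - 97 = 12) → 'm'
  0x73 = 115  (range 97-122: lowercase, 115 - 97 = 18) → 's'
= '}Oms'


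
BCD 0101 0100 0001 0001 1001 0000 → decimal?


Each 4-bit group → digit:
  0101 → 5
  0100 → 4
  0001 → 1
  0001 → 1
  1001 → 9
  0000 → 0
= 541190


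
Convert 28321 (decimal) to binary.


Divide by 2 repeatedly:
28321 ÷ 2 = 14160 remainder 1
14160 ÷ 2 = 7080 remainder 0
7080 ÷ 2 = 3540 remainder 0
3540 ÷ 2 = 1770 remainder 0
1770 ÷ 2 = 885 remainder 0
885 ÷ 2 = 442 remainder 1
442 ÷ 2 = 221 remainder 0
221 ÷ 2 = 110 remainder 1
110 ÷ 2 = 55 remainder 0
55 ÷ 2 = 27 remainder 1
27 ÷ 2 = 13 remainder 1
13 ÷ 2 = 6 remainder 1
6 ÷ 2 = 3 remainder 0
3 ÷ 2 = 1 remainder 1
1 ÷ 2 = 0 remainder 1
Reading remainders bottom-up:
= 110111010100001


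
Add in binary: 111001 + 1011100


Align and add column by column (LSB to MSB, carry propagating):
  00111001
+ 01011100
  --------
  col 0: 1 + 0 + 0 (carry in) = 1 → bit 1, carry out 0
  col 1: 0 + 0 + 0 (carry in) = 0 → bit 0, carry out 0
  col 2: 0 + 1 + 0 (carry in) = 1 → bit 1, carry out 0
  col 3: 1 + 1 + 0 (carry in) = 2 → bit 0, carry out 1
  col 4: 1 + 1 + 1 (carry in) = 3 → bit 1, carry out 1
  col 5: 1 + 0 + 1 (carry in) = 2 → bit 0, carry out 1
  col 6: 0 + 1 + 1 (carry in) = 2 → bit 0, carry out 1
  col 7: 0 + 0 + 1 (carry in) = 1 → bit 1, carry out 0
Reading bits MSB→LSB: 10010101
Strip leading zeros: 10010101
= 10010101


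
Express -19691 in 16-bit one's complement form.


Original: 0100110011101011
Invert all bits:
  bit 0: 0 → 1
  bit 1: 1 → 0
  bit 2: 0 → 1
  bit 3: 0 → 1
  bit 4: 1 → 0
  bit 5: 1 → 0
  bit 6: 0 → 1
  bit 7: 0 → 1
  bit 8: 1 → 0
  bit 9: 1 → 0
  bit 10: 1 → 0
  bit 11: 0 → 1
  bit 12: 1 → 0
  bit 13: 0 → 1
  bit 14: 1 → 0
  bit 15: 1 → 0
= 1011001100010100


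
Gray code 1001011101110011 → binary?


Gray code: 1001011101110011
MSB stays the same: 1
Each subsequent bit = prev_binary XOR current_gray:
  B[1] = 1 XOR 0 = 1
  B[2] = 1 XOR 0 = 1
  B[3] = 1 XOR 1 = 0
  B[4] = 0 XOR 0 = 0
  B[5] = 0 XOR 1 = 1
  B[6] = 1 XOR 1 = 0
  B[7] = 0 XOR 1 = 1
  B[8] = 1 XOR 0 = 1
  B[9] = 1 XOR 1 = 0
  B[10] = 0 XOR 1 = 1
  B[11] = 1 XOR 1 = 0
  B[12] = 0 XOR 0 = 0
  B[13] = 0 XOR 0 = 0
  B[14] = 0 XOR 1 = 1
  B[15] = 1 XOR 1 = 0
= 1110010110100010 (58786 decimal)


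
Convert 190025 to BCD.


Each digit → 4-bit binary:
  1 → 0001
  9 → 1001
  0 → 0000
  0 → 0000
  2 → 0010
  5 → 0101
= 0001 1001 0000 0000 0010 0101


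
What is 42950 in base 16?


Divide by 16 repeatedly:
42950 ÷ 16 = 2684 remainder 6 (6)
2684 ÷ 16 = 167 remainder 12 (C)
167 ÷ 16 = 10 remainder 7 (7)
10 ÷ 16 = 0 remainder 10 (A)
Reading remainders bottom-up:
= 0xA7C6


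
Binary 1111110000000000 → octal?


Group into 3-bit groups: 001111110000000000
  001 = 1
  111 = 7
  110 = 6
  000 = 0
  000 = 0
  000 = 0
= 0o176000


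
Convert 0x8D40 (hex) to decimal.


Positional values:
Position 0: 0 × 16^0 = 0 × 1 = 0
Position 1: 4 × 16^1 = 4 × 16 = 64
Position 2: D × 16^2 = 13 × 256 = 3328
Position 3: 8 × 16^3 = 8 × 4096 = 32768
Sum = 0 + 64 + 3328 + 32768
= 36160


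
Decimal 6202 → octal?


Divide by 8 repeatedly:
6202 ÷ 8 = 775 remainder 2
775 ÷ 8 = 96 remainder 7
96 ÷ 8 = 12 remainder 0
12 ÷ 8 = 1 remainder 4
1 ÷ 8 = 0 remainder 1
Reading remainders bottom-up:
= 0o14072


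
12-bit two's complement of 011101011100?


Original: 011101011100
Step 1 - Invert all bits: 100010100011
Step 2 - Add 1: 100010100011 + 1
= 100010100100 (represents -1884)


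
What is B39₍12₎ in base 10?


Positional values (base 12):
  9 × 12^0 = 9 × 1 = 9
  3 × 12^1 = 3 × 12 = 36
  B × 12^2 = 11 × 144 = 1584
Sum = 9 + 36 + 1584
= 1629


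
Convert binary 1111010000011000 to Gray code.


Binary: 1111010000011000
Gray code: G = B XOR (B >> 1)
B >> 1 = 0111101000001100
1111010000011000 XOR 0111101000001100:
  1 XOR 0 = 1
  1 XOR 1 = 0
  1 XOR 1 = 0
  1 XOR 1 = 0
  0 XOR 1 = 1
  1 XOR 0 = 1
  0 XOR 1 = 1
  0 XOR 0 = 0
  0 XOR 0 = 0
  0 XOR 0 = 0
  0 XOR 0 = 0
  1 XOR 0 = 1
  1 XOR 1 = 0
  0 XOR 1 = 1
  0 XOR 0 = 0
  0 XOR 0 = 0
= 1000111000010100


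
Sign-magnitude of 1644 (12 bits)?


Sign bit: 0 (positive)
Magnitude: 1644 = 11001101100
= 011001101100


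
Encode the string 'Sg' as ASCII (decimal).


String: 'Sg'  (2 characters)
Per-character ASCII lookup:
  'S': uppercase starts at 65: 'S' = 65 + 18 = 83
  'g': lowercase starts at 97: 'g' = 97 + 6 = 103
= 83 103


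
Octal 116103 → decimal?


Positional values:
Position 0: 3 × 8^0 = 3
Position 1: 0 × 8^1 = 0
Position 2: 1 × 8^2 = 64
Position 3: 6 × 8^3 = 3072
Position 4: 1 × 8^4 = 4096
Position 5: 1 × 8^5 = 32768
Sum = 3 + 0 + 64 + 3072 + 4096 + 32768
= 40003


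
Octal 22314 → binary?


Each octal digit → 3 binary bits:
  2 = 010
  2 = 010
  3 = 011
  1 = 001
  4 = 100
Concatenate: 010 010 011 001 100
= 010010011001100


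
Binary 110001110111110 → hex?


Group into 4-bit nibbles: 0110001110111110
  0110 = 6
  0011 = 3
  1011 = B
  1110 = E
= 0x63BE


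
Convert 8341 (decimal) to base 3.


Divide by 3 repeatedly:
8341 ÷ 3 = 2780 remainder 1
2780 ÷ 3 = 926 remainder 2
926 ÷ 3 = 308 remainder 2
308 ÷ 3 = 102 remainder 2
102 ÷ 3 = 34 remainder 0
34 ÷ 3 = 11 remainder 1
11 ÷ 3 = 3 remainder 2
3 ÷ 3 = 1 remainder 0
1 ÷ 3 = 0 remainder 1
Reading remainders bottom-up:
= 102102221


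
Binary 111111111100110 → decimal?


Positional values:
Bit 1: 1 × 2^1 = 2
Bit 2: 1 × 2^2 = 4
Bit 5: 1 × 2^5 = 32
Bit 6: 1 × 2^6 = 64
Bit 7: 1 × 2^7 = 128
Bit 8: 1 × 2^8 = 256
Bit 9: 1 × 2^9 = 512
Bit 10: 1 × 2^10 = 1024
Bit 11: 1 × 2^11 = 2048
Bit 12: 1 × 2^12 = 4096
Bit 13: 1 × 2^13 = 8192
Bit 14: 1 × 2^14 = 16384
Sum = 2 + 4 + 32 + 64 + 128 + 256 + 512 + 1024 + 2048 + 4096 + 8192 + 16384
= 32742


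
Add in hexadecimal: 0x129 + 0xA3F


Align and add column by column (LSB to MSB, each column mod 16 with carry):
  0129
+ 0A3F
  ----
  col 0: 9(9) + F(15) + 0 (carry in) = 24 → 8(8), carry out 1
  col 1: 2(2) + 3(3) + 1 (carry in) = 6 → 6(6), carry out 0
  col 2: 1(1) + A(10) + 0 (carry in) = 11 → B(11), carry out 0
  col 3: 0(0) + 0(0) + 0 (carry in) = 0 → 0(0), carry out 0
Reading digits MSB→LSB: 0B68
Strip leading zeros: B68
= 0xB68


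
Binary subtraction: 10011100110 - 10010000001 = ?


Align and subtract column by column (LSB to MSB, borrowing when needed):
  10011100110
- 10010000001
  -----------
  col 0: (0 - 0 borrow-in) - 1 → borrow from next column: (0+2) - 1 = 1, borrow out 1
  col 1: (1 - 1 borrow-in) - 0 → 0 - 0 = 0, borrow out 0
  col 2: (1 - 0 borrow-in) - 0 → 1 - 0 = 1, borrow out 0
  col 3: (0 - 0 borrow-in) - 0 → 0 - 0 = 0, borrow out 0
  col 4: (0 - 0 borrow-in) - 0 → 0 - 0 = 0, borrow out 0
  col 5: (1 - 0 borrow-in) - 0 → 1 - 0 = 1, borrow out 0
  col 6: (1 - 0 borrow-in) - 0 → 1 - 0 = 1, borrow out 0
  col 7: (1 - 0 borrow-in) - 1 → 1 - 1 = 0, borrow out 0
  col 8: (0 - 0 borrow-in) - 0 → 0 - 0 = 0, borrow out 0
  col 9: (0 - 0 borrow-in) - 0 → 0 - 0 = 0, borrow out 0
  col 10: (1 - 0 borrow-in) - 1 → 1 - 1 = 0, borrow out 0
Reading bits MSB→LSB: 00001100101
Strip leading zeros: 1100101
= 1100101


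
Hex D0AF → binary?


Each hex digit → 4 binary bits:
  D = 1101
  0 = 0000
  A = 1010
  F = 1111
Concatenate: 1101 0000 1010 1111
= 1101000010101111


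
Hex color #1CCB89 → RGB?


Hex: #1CCB89
R = 1C₁₆ = 28
G = CB₁₆ = 203
B = 89₁₆ = 137
= RGB(28, 203, 137)


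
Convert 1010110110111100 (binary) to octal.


Group into 3-bit groups: 001010110110111100
  001 = 1
  010 = 2
  110 = 6
  110 = 6
  111 = 7
  100 = 4
= 0o126674


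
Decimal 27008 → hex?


Divide by 16 repeatedly:
27008 ÷ 16 = 1688 remainder 0 (0)
1688 ÷ 16 = 105 remainder 8 (8)
105 ÷ 16 = 6 remainder 9 (9)
6 ÷ 16 = 0 remainder 6 (6)
Reading remainders bottom-up:
= 0x6980


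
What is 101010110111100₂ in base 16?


Group into 4-bit nibbles: 0101010110111100
  0101 = 5
  0101 = 5
  1011 = B
  1100 = C
= 0x55BC


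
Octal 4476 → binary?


Each octal digit → 3 binary bits:
  4 = 100
  4 = 100
  7 = 111
  6 = 110
Concatenate: 100 100 111 110
= 100100111110


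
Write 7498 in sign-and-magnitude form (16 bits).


Sign bit: 0 (positive)
Magnitude: 7498 = 001110101001010
= 0001110101001010


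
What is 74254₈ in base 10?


Positional values:
Position 0: 4 × 8^0 = 4
Position 1: 5 × 8^1 = 40
Position 2: 2 × 8^2 = 128
Position 3: 4 × 8^3 = 2048
Position 4: 7 × 8^4 = 28672
Sum = 4 + 40 + 128 + 2048 + 28672
= 30892


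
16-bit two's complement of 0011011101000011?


Original: 0011011101000011
Step 1 - Invert all bits: 1100100010111100
Step 2 - Add 1: 1100100010111100 + 1
= 1100100010111101 (represents -14147)


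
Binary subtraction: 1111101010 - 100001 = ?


Align and subtract column by column (LSB to MSB, borrowing when needed):
  1111101010
- 0000100001
  ----------
  col 0: (0 - 0 borrow-in) - 1 → borrow from next column: (0+2) - 1 = 1, borrow out 1
  col 1: (1 - 1 borrow-in) - 0 → 0 - 0 = 0, borrow out 0
  col 2: (0 - 0 borrow-in) - 0 → 0 - 0 = 0, borrow out 0
  col 3: (1 - 0 borrow-in) - 0 → 1 - 0 = 1, borrow out 0
  col 4: (0 - 0 borrow-in) - 0 → 0 - 0 = 0, borrow out 0
  col 5: (1 - 0 borrow-in) - 1 → 1 - 1 = 0, borrow out 0
  col 6: (1 - 0 borrow-in) - 0 → 1 - 0 = 1, borrow out 0
  col 7: (1 - 0 borrow-in) - 0 → 1 - 0 = 1, borrow out 0
  col 8: (1 - 0 borrow-in) - 0 → 1 - 0 = 1, borrow out 0
  col 9: (1 - 0 borrow-in) - 0 → 1 - 0 = 1, borrow out 0
Reading bits MSB→LSB: 1111001001
Strip leading zeros: 1111001001
= 1111001001


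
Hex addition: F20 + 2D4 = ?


Align and add column by column (LSB to MSB, each column mod 16 with carry):
  0F20
+ 02D4
  ----
  col 0: 0(0) + 4(4) + 0 (carry in) = 4 → 4(4), carry out 0
  col 1: 2(2) + D(13) + 0 (carry in) = 15 → F(15), carry out 0
  col 2: F(15) + 2(2) + 0 (carry in) = 17 → 1(1), carry out 1
  col 3: 0(0) + 0(0) + 1 (carry in) = 1 → 1(1), carry out 0
Reading digits MSB→LSB: 11F4
Strip leading zeros: 11F4
= 0x11F4


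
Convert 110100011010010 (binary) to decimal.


Positional values:
Bit 1: 1 × 2^1 = 2
Bit 4: 1 × 2^4 = 16
Bit 6: 1 × 2^6 = 64
Bit 7: 1 × 2^7 = 128
Bit 11: 1 × 2^11 = 2048
Bit 13: 1 × 2^13 = 8192
Bit 14: 1 × 2^14 = 16384
Sum = 2 + 16 + 64 + 128 + 2048 + 8192 + 16384
= 26834


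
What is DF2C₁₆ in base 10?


Positional values:
Position 0: C × 16^0 = 12 × 1 = 12
Position 1: 2 × 16^1 = 2 × 16 = 32
Position 2: F × 16^2 = 15 × 256 = 3840
Position 3: D × 16^3 = 13 × 4096 = 53248
Sum = 12 + 32 + 3840 + 53248
= 57132


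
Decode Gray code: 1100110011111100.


Gray code: 1100110011111100
MSB stays the same: 1
Each subsequent bit = prev_binary XOR current_gray:
  B[1] = 1 XOR 1 = 0
  B[2] = 0 XOR 0 = 0
  B[3] = 0 XOR 0 = 0
  B[4] = 0 XOR 1 = 1
  B[5] = 1 XOR 1 = 0
  B[6] = 0 XOR 0 = 0
  B[7] = 0 XOR 0 = 0
  B[8] = 0 XOR 1 = 1
  B[9] = 1 XOR 1 = 0
  B[10] = 0 XOR 1 = 1
  B[11] = 1 XOR 1 = 0
  B[12] = 0 XOR 1 = 1
  B[13] = 1 XOR 1 = 0
  B[14] = 0 XOR 0 = 0
  B[15] = 0 XOR 0 = 0
= 1000100010101000 (34984 decimal)


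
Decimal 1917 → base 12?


Divide by 12 repeatedly:
1917 ÷ 12 = 159 remainder 9
159 ÷ 12 = 13 remainder 3
13 ÷ 12 = 1 remainder 1
1 ÷ 12 = 0 remainder 1
Reading remainders bottom-up:
= 1139


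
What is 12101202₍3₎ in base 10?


Positional values (base 3):
  2 × 3^0 = 2 × 1 = 2
  0 × 3^1 = 0 × 3 = 0
  2 × 3^2 = 2 × 9 = 18
  1 × 3^3 = 1 × 27 = 27
  0 × 3^4 = 0 × 81 = 0
  1 × 3^5 = 1 × 243 = 243
  2 × 3^6 = 2 × 729 = 1458
  1 × 3^7 = 1 × 2187 = 2187
Sum = 2 + 0 + 18 + 27 + 0 + 243 + 1458 + 2187
= 3935


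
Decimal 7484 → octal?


Divide by 8 repeatedly:
7484 ÷ 8 = 935 remainder 4
935 ÷ 8 = 116 remainder 7
116 ÷ 8 = 14 remainder 4
14 ÷ 8 = 1 remainder 6
1 ÷ 8 = 0 remainder 1
Reading remainders bottom-up:
= 0o16474


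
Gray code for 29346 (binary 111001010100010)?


Binary: 111001010100010
Gray code: G = B XOR (B >> 1)
B >> 1 = 011100101010001
111001010100010 XOR 011100101010001:
  1 XOR 0 = 1
  1 XOR 1 = 0
  1 XOR 1 = 0
  0 XOR 1 = 1
  0 XOR 0 = 0
  1 XOR 0 = 1
  0 XOR 1 = 1
  1 XOR 0 = 1
  0 XOR 1 = 1
  1 XOR 0 = 1
  0 XOR 1 = 1
  0 XOR 0 = 0
  0 XOR 0 = 0
  1 XOR 0 = 1
  0 XOR 1 = 1
= 100101111110011


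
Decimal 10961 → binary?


Divide by 2 repeatedly:
10961 ÷ 2 = 5480 remainder 1
5480 ÷ 2 = 2740 remainder 0
2740 ÷ 2 = 1370 remainder 0
1370 ÷ 2 = 685 remainder 0
685 ÷ 2 = 342 remainder 1
342 ÷ 2 = 171 remainder 0
171 ÷ 2 = 85 remainder 1
85 ÷ 2 = 42 remainder 1
42 ÷ 2 = 21 remainder 0
21 ÷ 2 = 10 remainder 1
10 ÷ 2 = 5 remainder 0
5 ÷ 2 = 2 remainder 1
2 ÷ 2 = 1 remainder 0
1 ÷ 2 = 0 remainder 1
Reading remainders bottom-up:
= 10101011010001


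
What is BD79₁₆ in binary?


Each hex digit → 4 binary bits:
  B = 1011
  D = 1101
  7 = 0111
  9 = 1001
Concatenate: 1011 1101 0111 1001
= 1011110101111001


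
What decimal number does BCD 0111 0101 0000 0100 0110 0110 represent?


Each 4-bit group → digit:
  0111 → 7
  0101 → 5
  0000 → 0
  0100 → 4
  0110 → 6
  0110 → 6
= 750466


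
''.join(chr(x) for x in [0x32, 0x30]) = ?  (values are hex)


Codes (hex): 0x32 0x30
Per-code ASCII lookup:
  0x32 = 50  (range 48-57: digits, 50 - 48 = 2) → '2'
  0x30 = 48  (range 48-57: digits, 48 - 48 = 0) → '0'
= '20'


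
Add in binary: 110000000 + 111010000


Align and add column by column (LSB to MSB, carry propagating):
  0110000000
+ 0111010000
  ----------
  col 0: 0 + 0 + 0 (carry in) = 0 → bit 0, carry out 0
  col 1: 0 + 0 + 0 (carry in) = 0 → bit 0, carry out 0
  col 2: 0 + 0 + 0 (carry in) = 0 → bit 0, carry out 0
  col 3: 0 + 0 + 0 (carry in) = 0 → bit 0, carry out 0
  col 4: 0 + 1 + 0 (carry in) = 1 → bit 1, carry out 0
  col 5: 0 + 0 + 0 (carry in) = 0 → bit 0, carry out 0
  col 6: 0 + 1 + 0 (carry in) = 1 → bit 1, carry out 0
  col 7: 1 + 1 + 0 (carry in) = 2 → bit 0, carry out 1
  col 8: 1 + 1 + 1 (carry in) = 3 → bit 1, carry out 1
  col 9: 0 + 0 + 1 (carry in) = 1 → bit 1, carry out 0
Reading bits MSB→LSB: 1101010000
Strip leading zeros: 1101010000
= 1101010000


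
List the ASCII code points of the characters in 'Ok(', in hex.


String: 'Ok('  (3 characters)
Per-character ASCII lookup:
  'O': uppercase starts at 65: 'O' = 65 + 14 = 79 → 0x4F
  'k': lowercase starts at 97: 'k' = 97 + 10 = 107 → 0x6B
  '(': special character: '(' = 40 → 0x28
= 0x4F 0x6B 0x28


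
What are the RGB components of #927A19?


Hex: #927A19
R = 92₁₆ = 146
G = 7A₁₆ = 122
B = 19₁₆ = 25
= RGB(146, 122, 25)


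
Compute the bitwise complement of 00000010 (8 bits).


Original: 00000010
Invert all bits:
  bit 0: 0 → 1
  bit 1: 0 → 1
  bit 2: 0 → 1
  bit 3: 0 → 1
  bit 4: 0 → 1
  bit 5: 0 → 1
  bit 6: 1 → 0
  bit 7: 0 → 1
= 11111101


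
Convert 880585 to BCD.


Each digit → 4-bit binary:
  8 → 1000
  8 → 1000
  0 → 0000
  5 → 0101
  8 → 1000
  5 → 0101
= 1000 1000 0000 0101 1000 0101


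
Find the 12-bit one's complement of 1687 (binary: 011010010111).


Original: 011010010111
Invert all bits:
  bit 0: 0 → 1
  bit 1: 1 → 0
  bit 2: 1 → 0
  bit 3: 0 → 1
  bit 4: 1 → 0
  bit 5: 0 → 1
  bit 6: 0 → 1
  bit 7: 1 → 0
  bit 8: 0 → 1
  bit 9: 1 → 0
  bit 10: 1 → 0
  bit 11: 1 → 0
= 100101101000


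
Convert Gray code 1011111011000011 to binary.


Gray code: 1011111011000011
MSB stays the same: 1
Each subsequent bit = prev_binary XOR current_gray:
  B[1] = 1 XOR 0 = 1
  B[2] = 1 XOR 1 = 0
  B[3] = 0 XOR 1 = 1
  B[4] = 1 XOR 1 = 0
  B[5] = 0 XOR 1 = 1
  B[6] = 1 XOR 1 = 0
  B[7] = 0 XOR 0 = 0
  B[8] = 0 XOR 1 = 1
  B[9] = 1 XOR 1 = 0
  B[10] = 0 XOR 0 = 0
  B[11] = 0 XOR 0 = 0
  B[12] = 0 XOR 0 = 0
  B[13] = 0 XOR 0 = 0
  B[14] = 0 XOR 1 = 1
  B[15] = 1 XOR 1 = 0
= 1101010010000010 (54402 decimal)


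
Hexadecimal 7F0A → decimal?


Positional values:
Position 0: A × 16^0 = 10 × 1 = 10
Position 1: 0 × 16^1 = 0 × 16 = 0
Position 2: F × 16^2 = 15 × 256 = 3840
Position 3: 7 × 16^3 = 7 × 4096 = 28672
Sum = 10 + 0 + 3840 + 28672
= 32522


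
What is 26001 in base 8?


Divide by 8 repeatedly:
26001 ÷ 8 = 3250 remainder 1
3250 ÷ 8 = 406 remainder 2
406 ÷ 8 = 50 remainder 6
50 ÷ 8 = 6 remainder 2
6 ÷ 8 = 0 remainder 6
Reading remainders bottom-up:
= 0o62621


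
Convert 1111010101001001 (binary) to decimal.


Positional values:
Bit 0: 1 × 2^0 = 1
Bit 3: 1 × 2^3 = 8
Bit 6: 1 × 2^6 = 64
Bit 8: 1 × 2^8 = 256
Bit 10: 1 × 2^10 = 1024
Bit 12: 1 × 2^12 = 4096
Bit 13: 1 × 2^13 = 8192
Bit 14: 1 × 2^14 = 16384
Bit 15: 1 × 2^15 = 32768
Sum = 1 + 8 + 64 + 256 + 1024 + 4096 + 8192 + 16384 + 32768
= 62793


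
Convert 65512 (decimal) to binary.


Divide by 2 repeatedly:
65512 ÷ 2 = 32756 remainder 0
32756 ÷ 2 = 16378 remainder 0
16378 ÷ 2 = 8189 remainder 0
8189 ÷ 2 = 4094 remainder 1
4094 ÷ 2 = 2047 remainder 0
2047 ÷ 2 = 1023 remainder 1
1023 ÷ 2 = 511 remainder 1
511 ÷ 2 = 255 remainder 1
255 ÷ 2 = 127 remainder 1
127 ÷ 2 = 63 remainder 1
63 ÷ 2 = 31 remainder 1
31 ÷ 2 = 15 remainder 1
15 ÷ 2 = 7 remainder 1
7 ÷ 2 = 3 remainder 1
3 ÷ 2 = 1 remainder 1
1 ÷ 2 = 0 remainder 1
Reading remainders bottom-up:
= 1111111111101000


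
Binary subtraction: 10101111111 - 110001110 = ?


Align and subtract column by column (LSB to MSB, borrowing when needed):
  10101111111
- 00110001110
  -----------
  col 0: (1 - 0 borrow-in) - 0 → 1 - 0 = 1, borrow out 0
  col 1: (1 - 0 borrow-in) - 1 → 1 - 1 = 0, borrow out 0
  col 2: (1 - 0 borrow-in) - 1 → 1 - 1 = 0, borrow out 0
  col 3: (1 - 0 borrow-in) - 1 → 1 - 1 = 0, borrow out 0
  col 4: (1 - 0 borrow-in) - 0 → 1 - 0 = 1, borrow out 0
  col 5: (1 - 0 borrow-in) - 0 → 1 - 0 = 1, borrow out 0
  col 6: (1 - 0 borrow-in) - 0 → 1 - 0 = 1, borrow out 0
  col 7: (0 - 0 borrow-in) - 1 → borrow from next column: (0+2) - 1 = 1, borrow out 1
  col 8: (1 - 1 borrow-in) - 1 → borrow from next column: (0+2) - 1 = 1, borrow out 1
  col 9: (0 - 1 borrow-in) - 0 → borrow from next column: (-1+2) - 0 = 1, borrow out 1
  col 10: (1 - 1 borrow-in) - 0 → 0 - 0 = 0, borrow out 0
Reading bits MSB→LSB: 01111110001
Strip leading zeros: 1111110001
= 1111110001


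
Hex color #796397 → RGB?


Hex: #796397
R = 79₁₆ = 121
G = 63₁₆ = 99
B = 97₁₆ = 151
= RGB(121, 99, 151)


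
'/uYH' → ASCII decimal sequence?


String: '/uYH'  (4 characters)
Per-character ASCII lookup:
  '/': special character: '/' = 47
  'u': lowercase starts at 97: 'u' = 97 + 20 = 117
  'Y': uppercase starts at 65: 'Y' = 65 + 24 = 89
  'H': uppercase starts at 65: 'H' = 65 + 7 = 72
= 47 117 89 72


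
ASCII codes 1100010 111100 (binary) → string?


Codes (binary): 1100010 111100
Per-code ASCII lookup:
  1100010 = 98  (range 97-122: lowercase, 98 - 97 = 1) → 'b'
  111100 = 60  (special character) → '<'
= 'b<'


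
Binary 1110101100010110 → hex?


Group into 4-bit nibbles: 1110101100010110
  1110 = E
  1011 = B
  0001 = 1
  0110 = 6
= 0xEB16


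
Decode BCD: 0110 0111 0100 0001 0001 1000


Each 4-bit group → digit:
  0110 → 6
  0111 → 7
  0100 → 4
  0001 → 1
  0001 → 1
  1000 → 8
= 674118


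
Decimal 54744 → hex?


Divide by 16 repeatedly:
54744 ÷ 16 = 3421 remainder 8 (8)
3421 ÷ 16 = 213 remainder 13 (D)
213 ÷ 16 = 13 remainder 5 (5)
13 ÷ 16 = 0 remainder 13 (D)
Reading remainders bottom-up:
= 0xD5D8


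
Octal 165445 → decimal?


Positional values:
Position 0: 5 × 8^0 = 5
Position 1: 4 × 8^1 = 32
Position 2: 4 × 8^2 = 256
Position 3: 5 × 8^3 = 2560
Position 4: 6 × 8^4 = 24576
Position 5: 1 × 8^5 = 32768
Sum = 5 + 32 + 256 + 2560 + 24576 + 32768
= 60197


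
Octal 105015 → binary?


Each octal digit → 3 binary bits:
  1 = 001
  0 = 000
  5 = 101
  0 = 000
  1 = 001
  5 = 101
Concatenate: 001 000 101 000 001 101
= 001000101000001101


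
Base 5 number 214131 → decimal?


Positional values (base 5):
  1 × 5^0 = 1 × 1 = 1
  3 × 5^1 = 3 × 5 = 15
  1 × 5^2 = 1 × 25 = 25
  4 × 5^3 = 4 × 125 = 500
  1 × 5^4 = 1 × 625 = 625
  2 × 5^5 = 2 × 3125 = 6250
Sum = 1 + 15 + 25 + 500 + 625 + 6250
= 7416


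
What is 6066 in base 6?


Divide by 6 repeatedly:
6066 ÷ 6 = 1011 remainder 0
1011 ÷ 6 = 168 remainder 3
168 ÷ 6 = 28 remainder 0
28 ÷ 6 = 4 remainder 4
4 ÷ 6 = 0 remainder 4
Reading remainders bottom-up:
= 44030


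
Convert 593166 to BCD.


Each digit → 4-bit binary:
  5 → 0101
  9 → 1001
  3 → 0011
  1 → 0001
  6 → 0110
  6 → 0110
= 0101 1001 0011 0001 0110 0110


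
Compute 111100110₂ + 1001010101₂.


Align and add column by column (LSB to MSB, carry propagating):
  00111100110
+ 01001010101
  -----------
  col 0: 0 + 1 + 0 (carry in) = 1 → bit 1, carry out 0
  col 1: 1 + 0 + 0 (carry in) = 1 → bit 1, carry out 0
  col 2: 1 + 1 + 0 (carry in) = 2 → bit 0, carry out 1
  col 3: 0 + 0 + 1 (carry in) = 1 → bit 1, carry out 0
  col 4: 0 + 1 + 0 (carry in) = 1 → bit 1, carry out 0
  col 5: 1 + 0 + 0 (carry in) = 1 → bit 1, carry out 0
  col 6: 1 + 1 + 0 (carry in) = 2 → bit 0, carry out 1
  col 7: 1 + 0 + 1 (carry in) = 2 → bit 0, carry out 1
  col 8: 1 + 0 + 1 (carry in) = 2 → bit 0, carry out 1
  col 9: 0 + 1 + 1 (carry in) = 2 → bit 0, carry out 1
  col 10: 0 + 0 + 1 (carry in) = 1 → bit 1, carry out 0
Reading bits MSB→LSB: 10000111011
Strip leading zeros: 10000111011
= 10000111011


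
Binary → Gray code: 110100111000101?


Binary: 110100111000101
Gray code: G = B XOR (B >> 1)
B >> 1 = 011010011100010
110100111000101 XOR 011010011100010:
  1 XOR 0 = 1
  1 XOR 1 = 0
  0 XOR 1 = 1
  1 XOR 0 = 1
  0 XOR 1 = 1
  0 XOR 0 = 0
  1 XOR 0 = 1
  1 XOR 1 = 0
  1 XOR 1 = 0
  0 XOR 1 = 1
  0 XOR 0 = 0
  0 XOR 0 = 0
  1 XOR 0 = 1
  0 XOR 1 = 1
  1 XOR 0 = 1
= 101110100100111


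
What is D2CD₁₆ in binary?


Each hex digit → 4 binary bits:
  D = 1101
  2 = 0010
  C = 1100
  D = 1101
Concatenate: 1101 0010 1100 1101
= 1101001011001101


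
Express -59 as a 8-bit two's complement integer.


Original: 00111011
Step 1 - Invert all bits: 11000100
Step 2 - Add 1: 11000100 + 1
= 11000101 (represents -59)


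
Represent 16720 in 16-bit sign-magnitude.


Sign bit: 0 (positive)
Magnitude: 16720 = 100000101010000
= 0100000101010000
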